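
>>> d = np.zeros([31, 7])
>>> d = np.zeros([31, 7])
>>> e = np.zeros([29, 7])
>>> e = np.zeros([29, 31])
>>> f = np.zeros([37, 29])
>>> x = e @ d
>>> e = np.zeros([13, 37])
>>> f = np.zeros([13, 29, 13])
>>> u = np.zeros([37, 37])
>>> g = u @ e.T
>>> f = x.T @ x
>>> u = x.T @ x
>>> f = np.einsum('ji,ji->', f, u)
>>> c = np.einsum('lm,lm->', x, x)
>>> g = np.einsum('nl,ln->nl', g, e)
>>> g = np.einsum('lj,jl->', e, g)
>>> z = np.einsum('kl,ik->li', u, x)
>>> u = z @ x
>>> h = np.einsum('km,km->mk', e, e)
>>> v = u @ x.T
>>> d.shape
(31, 7)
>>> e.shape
(13, 37)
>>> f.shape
()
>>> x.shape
(29, 7)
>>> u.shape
(7, 7)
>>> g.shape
()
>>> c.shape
()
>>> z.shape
(7, 29)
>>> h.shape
(37, 13)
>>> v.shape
(7, 29)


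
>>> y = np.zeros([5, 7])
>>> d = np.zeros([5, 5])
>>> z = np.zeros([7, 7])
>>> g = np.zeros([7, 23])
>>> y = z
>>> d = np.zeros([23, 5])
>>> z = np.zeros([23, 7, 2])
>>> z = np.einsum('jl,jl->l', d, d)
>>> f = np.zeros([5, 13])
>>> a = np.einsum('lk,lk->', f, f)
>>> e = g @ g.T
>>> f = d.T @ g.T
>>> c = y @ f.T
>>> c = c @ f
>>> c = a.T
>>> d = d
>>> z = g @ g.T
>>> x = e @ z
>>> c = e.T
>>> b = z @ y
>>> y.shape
(7, 7)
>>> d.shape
(23, 5)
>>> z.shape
(7, 7)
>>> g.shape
(7, 23)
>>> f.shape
(5, 7)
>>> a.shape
()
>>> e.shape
(7, 7)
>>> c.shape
(7, 7)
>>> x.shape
(7, 7)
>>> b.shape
(7, 7)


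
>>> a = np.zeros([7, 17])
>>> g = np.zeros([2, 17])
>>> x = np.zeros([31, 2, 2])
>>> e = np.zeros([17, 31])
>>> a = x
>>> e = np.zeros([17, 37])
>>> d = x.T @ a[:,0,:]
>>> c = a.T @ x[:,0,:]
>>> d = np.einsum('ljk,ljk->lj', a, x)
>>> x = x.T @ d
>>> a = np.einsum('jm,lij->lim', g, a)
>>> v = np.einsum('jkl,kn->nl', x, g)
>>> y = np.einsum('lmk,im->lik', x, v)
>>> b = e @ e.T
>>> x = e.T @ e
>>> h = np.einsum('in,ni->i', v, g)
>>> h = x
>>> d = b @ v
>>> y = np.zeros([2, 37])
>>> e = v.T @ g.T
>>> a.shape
(31, 2, 17)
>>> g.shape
(2, 17)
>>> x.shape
(37, 37)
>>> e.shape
(2, 2)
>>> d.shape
(17, 2)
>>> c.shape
(2, 2, 2)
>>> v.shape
(17, 2)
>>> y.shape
(2, 37)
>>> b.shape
(17, 17)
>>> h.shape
(37, 37)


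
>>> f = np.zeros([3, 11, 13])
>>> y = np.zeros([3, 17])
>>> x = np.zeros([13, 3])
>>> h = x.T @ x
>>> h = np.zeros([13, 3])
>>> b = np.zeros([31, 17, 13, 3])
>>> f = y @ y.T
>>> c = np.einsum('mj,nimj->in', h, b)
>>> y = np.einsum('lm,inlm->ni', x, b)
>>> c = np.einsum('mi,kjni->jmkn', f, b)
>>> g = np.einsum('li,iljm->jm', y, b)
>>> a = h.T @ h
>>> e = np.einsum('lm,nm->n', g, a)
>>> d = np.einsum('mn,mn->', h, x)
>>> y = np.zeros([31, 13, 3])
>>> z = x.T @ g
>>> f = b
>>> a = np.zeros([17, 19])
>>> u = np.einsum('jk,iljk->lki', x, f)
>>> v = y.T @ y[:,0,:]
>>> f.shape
(31, 17, 13, 3)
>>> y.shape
(31, 13, 3)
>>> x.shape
(13, 3)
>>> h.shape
(13, 3)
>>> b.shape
(31, 17, 13, 3)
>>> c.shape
(17, 3, 31, 13)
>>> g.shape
(13, 3)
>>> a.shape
(17, 19)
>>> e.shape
(3,)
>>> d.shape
()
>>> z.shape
(3, 3)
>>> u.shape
(17, 3, 31)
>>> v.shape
(3, 13, 3)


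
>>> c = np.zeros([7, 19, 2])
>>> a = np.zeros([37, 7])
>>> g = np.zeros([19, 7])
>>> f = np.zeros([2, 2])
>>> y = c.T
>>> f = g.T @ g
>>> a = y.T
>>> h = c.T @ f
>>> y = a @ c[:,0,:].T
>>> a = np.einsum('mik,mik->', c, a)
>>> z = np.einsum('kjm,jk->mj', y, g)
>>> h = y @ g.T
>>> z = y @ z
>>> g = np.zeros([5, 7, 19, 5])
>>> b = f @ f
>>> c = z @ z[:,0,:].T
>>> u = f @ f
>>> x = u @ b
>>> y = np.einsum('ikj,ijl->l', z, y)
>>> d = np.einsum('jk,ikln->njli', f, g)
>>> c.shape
(7, 19, 7)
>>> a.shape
()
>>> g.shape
(5, 7, 19, 5)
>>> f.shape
(7, 7)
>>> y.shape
(7,)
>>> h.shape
(7, 19, 19)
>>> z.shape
(7, 19, 19)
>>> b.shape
(7, 7)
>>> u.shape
(7, 7)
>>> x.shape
(7, 7)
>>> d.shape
(5, 7, 19, 5)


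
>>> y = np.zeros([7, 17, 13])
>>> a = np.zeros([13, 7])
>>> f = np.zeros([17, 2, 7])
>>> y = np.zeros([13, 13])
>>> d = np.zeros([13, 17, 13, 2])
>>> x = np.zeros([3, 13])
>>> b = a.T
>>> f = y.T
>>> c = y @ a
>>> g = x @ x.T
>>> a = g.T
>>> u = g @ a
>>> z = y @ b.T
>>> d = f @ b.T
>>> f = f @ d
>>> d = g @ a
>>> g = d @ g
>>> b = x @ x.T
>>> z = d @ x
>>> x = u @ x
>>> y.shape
(13, 13)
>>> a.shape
(3, 3)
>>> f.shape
(13, 7)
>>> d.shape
(3, 3)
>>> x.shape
(3, 13)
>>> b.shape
(3, 3)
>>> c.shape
(13, 7)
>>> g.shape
(3, 3)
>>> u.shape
(3, 3)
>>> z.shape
(3, 13)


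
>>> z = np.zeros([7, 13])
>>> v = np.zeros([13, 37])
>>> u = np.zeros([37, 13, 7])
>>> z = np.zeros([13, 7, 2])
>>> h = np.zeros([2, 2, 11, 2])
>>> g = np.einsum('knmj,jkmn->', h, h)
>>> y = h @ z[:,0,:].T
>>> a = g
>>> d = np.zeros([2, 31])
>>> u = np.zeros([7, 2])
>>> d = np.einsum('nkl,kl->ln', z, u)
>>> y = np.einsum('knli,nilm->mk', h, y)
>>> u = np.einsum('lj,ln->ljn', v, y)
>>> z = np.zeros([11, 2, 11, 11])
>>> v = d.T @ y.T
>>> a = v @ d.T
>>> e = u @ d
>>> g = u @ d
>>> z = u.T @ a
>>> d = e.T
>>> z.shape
(2, 37, 2)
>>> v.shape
(13, 13)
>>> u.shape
(13, 37, 2)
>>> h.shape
(2, 2, 11, 2)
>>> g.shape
(13, 37, 13)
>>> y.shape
(13, 2)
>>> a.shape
(13, 2)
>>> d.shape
(13, 37, 13)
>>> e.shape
(13, 37, 13)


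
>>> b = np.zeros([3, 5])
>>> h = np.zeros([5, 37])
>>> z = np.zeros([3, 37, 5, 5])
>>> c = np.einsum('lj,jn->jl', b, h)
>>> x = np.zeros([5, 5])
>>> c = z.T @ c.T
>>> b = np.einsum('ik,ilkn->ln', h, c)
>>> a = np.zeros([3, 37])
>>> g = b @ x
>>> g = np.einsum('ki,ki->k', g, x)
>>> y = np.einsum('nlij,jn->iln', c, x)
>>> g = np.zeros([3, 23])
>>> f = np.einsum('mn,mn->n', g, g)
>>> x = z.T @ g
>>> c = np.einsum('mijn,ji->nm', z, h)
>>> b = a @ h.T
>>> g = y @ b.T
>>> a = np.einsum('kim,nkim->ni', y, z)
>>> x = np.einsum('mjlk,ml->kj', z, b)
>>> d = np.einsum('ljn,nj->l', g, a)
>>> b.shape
(3, 5)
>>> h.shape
(5, 37)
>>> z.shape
(3, 37, 5, 5)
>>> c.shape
(5, 3)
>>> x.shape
(5, 37)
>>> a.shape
(3, 5)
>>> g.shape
(37, 5, 3)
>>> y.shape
(37, 5, 5)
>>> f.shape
(23,)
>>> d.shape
(37,)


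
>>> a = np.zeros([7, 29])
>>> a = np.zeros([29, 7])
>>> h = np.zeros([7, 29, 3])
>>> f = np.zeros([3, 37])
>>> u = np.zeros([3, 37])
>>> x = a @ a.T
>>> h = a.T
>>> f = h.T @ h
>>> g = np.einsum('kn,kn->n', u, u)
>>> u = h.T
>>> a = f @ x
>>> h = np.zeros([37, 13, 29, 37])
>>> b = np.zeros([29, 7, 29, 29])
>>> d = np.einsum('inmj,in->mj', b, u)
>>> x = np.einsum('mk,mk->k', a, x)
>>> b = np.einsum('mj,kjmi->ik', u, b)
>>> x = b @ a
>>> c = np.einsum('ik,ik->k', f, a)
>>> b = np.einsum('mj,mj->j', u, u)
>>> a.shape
(29, 29)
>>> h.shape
(37, 13, 29, 37)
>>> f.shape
(29, 29)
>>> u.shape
(29, 7)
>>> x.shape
(29, 29)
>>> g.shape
(37,)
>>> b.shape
(7,)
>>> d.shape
(29, 29)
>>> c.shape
(29,)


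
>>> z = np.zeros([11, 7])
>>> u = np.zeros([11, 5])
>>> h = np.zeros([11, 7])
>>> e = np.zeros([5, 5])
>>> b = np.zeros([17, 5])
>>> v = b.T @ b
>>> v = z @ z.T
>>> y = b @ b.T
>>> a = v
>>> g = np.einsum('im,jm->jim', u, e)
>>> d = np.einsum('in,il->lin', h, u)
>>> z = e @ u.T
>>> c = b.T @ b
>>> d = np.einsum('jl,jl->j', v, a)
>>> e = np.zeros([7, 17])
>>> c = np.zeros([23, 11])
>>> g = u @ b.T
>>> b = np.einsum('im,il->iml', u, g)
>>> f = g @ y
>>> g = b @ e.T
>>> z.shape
(5, 11)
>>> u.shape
(11, 5)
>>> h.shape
(11, 7)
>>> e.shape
(7, 17)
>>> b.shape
(11, 5, 17)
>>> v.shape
(11, 11)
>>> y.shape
(17, 17)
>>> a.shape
(11, 11)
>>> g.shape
(11, 5, 7)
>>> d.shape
(11,)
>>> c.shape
(23, 11)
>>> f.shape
(11, 17)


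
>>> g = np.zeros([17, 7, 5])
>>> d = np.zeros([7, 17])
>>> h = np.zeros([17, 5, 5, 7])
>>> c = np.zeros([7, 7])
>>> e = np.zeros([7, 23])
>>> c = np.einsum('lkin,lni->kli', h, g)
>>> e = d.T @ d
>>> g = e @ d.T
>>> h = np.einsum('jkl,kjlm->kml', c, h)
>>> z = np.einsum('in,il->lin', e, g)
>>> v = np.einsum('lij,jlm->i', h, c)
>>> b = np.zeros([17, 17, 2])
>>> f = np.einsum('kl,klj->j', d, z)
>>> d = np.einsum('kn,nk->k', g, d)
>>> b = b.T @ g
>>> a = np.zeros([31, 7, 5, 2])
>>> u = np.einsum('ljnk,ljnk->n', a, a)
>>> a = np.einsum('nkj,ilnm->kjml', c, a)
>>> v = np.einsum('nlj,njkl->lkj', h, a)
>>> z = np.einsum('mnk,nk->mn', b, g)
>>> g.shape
(17, 7)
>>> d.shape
(17,)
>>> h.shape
(17, 7, 5)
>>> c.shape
(5, 17, 5)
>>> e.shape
(17, 17)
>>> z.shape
(2, 17)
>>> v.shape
(7, 2, 5)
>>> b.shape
(2, 17, 7)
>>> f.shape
(17,)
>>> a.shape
(17, 5, 2, 7)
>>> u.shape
(5,)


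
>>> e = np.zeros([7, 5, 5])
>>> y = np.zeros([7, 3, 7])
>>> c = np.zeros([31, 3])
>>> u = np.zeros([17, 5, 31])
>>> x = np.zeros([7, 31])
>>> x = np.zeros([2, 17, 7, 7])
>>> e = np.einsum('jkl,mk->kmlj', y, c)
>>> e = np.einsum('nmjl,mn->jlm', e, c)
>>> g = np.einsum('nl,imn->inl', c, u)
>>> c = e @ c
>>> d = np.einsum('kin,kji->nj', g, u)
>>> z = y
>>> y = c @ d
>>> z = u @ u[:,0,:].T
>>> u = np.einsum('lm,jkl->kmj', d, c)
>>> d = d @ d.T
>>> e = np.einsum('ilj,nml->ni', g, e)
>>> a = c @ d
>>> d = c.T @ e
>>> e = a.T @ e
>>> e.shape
(3, 7, 17)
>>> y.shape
(7, 7, 5)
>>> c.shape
(7, 7, 3)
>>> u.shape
(7, 5, 7)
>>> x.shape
(2, 17, 7, 7)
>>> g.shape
(17, 31, 3)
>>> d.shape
(3, 7, 17)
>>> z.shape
(17, 5, 17)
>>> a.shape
(7, 7, 3)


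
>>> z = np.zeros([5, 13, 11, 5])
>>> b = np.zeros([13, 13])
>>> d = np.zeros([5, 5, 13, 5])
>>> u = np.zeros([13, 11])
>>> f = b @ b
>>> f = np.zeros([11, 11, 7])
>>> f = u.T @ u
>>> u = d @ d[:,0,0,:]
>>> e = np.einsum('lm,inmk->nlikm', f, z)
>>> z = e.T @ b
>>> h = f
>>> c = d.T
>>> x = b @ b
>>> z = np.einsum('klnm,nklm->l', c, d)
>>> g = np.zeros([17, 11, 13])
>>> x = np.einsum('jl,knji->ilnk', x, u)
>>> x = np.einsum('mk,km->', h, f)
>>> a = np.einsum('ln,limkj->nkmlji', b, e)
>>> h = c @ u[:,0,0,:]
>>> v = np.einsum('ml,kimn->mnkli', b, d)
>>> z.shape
(13,)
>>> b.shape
(13, 13)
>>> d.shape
(5, 5, 13, 5)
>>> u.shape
(5, 5, 13, 5)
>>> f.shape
(11, 11)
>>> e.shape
(13, 11, 5, 5, 11)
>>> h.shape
(5, 13, 5, 5)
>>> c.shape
(5, 13, 5, 5)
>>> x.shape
()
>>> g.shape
(17, 11, 13)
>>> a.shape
(13, 5, 5, 13, 11, 11)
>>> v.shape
(13, 5, 5, 13, 5)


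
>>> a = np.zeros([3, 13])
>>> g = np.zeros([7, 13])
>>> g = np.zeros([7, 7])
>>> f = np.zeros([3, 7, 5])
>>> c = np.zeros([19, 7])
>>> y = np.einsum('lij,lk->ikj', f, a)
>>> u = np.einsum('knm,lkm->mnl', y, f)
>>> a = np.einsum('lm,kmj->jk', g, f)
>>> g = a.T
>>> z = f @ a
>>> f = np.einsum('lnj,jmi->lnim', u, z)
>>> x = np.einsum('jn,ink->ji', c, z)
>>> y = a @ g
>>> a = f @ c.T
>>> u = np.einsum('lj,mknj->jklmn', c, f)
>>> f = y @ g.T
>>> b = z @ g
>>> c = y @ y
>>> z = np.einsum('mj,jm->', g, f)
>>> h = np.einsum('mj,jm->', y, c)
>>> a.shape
(5, 13, 3, 19)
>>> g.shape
(3, 5)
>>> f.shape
(5, 3)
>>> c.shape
(5, 5)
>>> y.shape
(5, 5)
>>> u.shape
(7, 13, 19, 5, 3)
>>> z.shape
()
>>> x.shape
(19, 3)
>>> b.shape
(3, 7, 5)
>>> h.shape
()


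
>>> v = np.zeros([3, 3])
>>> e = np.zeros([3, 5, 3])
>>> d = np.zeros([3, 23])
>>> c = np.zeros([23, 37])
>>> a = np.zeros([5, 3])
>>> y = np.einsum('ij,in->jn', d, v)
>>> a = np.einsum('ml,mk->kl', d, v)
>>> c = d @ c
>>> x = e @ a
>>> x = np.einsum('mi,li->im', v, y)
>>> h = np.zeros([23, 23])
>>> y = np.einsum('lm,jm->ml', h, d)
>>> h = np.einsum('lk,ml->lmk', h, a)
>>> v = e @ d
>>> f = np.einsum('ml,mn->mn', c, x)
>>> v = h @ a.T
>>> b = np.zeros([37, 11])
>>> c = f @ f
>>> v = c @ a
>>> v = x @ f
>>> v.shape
(3, 3)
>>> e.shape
(3, 5, 3)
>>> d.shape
(3, 23)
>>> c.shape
(3, 3)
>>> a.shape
(3, 23)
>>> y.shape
(23, 23)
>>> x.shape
(3, 3)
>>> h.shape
(23, 3, 23)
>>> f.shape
(3, 3)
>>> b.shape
(37, 11)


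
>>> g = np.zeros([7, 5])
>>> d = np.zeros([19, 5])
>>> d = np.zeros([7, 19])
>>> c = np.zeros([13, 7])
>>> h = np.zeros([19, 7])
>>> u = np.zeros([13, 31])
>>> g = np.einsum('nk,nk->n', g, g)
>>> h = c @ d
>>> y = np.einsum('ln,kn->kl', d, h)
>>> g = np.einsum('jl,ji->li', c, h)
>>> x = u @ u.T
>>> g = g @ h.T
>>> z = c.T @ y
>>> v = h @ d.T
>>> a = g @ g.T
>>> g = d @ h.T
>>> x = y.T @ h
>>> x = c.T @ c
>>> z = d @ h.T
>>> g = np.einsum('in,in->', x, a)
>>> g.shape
()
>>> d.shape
(7, 19)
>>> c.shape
(13, 7)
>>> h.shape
(13, 19)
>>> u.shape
(13, 31)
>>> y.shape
(13, 7)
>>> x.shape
(7, 7)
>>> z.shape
(7, 13)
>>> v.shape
(13, 7)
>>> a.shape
(7, 7)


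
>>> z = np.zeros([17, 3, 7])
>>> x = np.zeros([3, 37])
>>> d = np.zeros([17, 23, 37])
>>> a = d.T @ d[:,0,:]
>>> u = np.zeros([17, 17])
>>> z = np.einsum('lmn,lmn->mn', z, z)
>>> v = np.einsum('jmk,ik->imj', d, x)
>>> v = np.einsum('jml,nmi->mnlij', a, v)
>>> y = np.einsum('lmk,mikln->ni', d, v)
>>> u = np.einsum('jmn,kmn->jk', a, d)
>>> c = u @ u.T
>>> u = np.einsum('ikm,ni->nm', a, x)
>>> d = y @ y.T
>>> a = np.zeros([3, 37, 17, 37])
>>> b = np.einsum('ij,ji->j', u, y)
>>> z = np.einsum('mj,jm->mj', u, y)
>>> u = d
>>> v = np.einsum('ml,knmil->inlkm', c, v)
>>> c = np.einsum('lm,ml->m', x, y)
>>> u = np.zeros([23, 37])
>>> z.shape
(3, 37)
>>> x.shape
(3, 37)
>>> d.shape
(37, 37)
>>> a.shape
(3, 37, 17, 37)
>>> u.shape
(23, 37)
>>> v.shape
(17, 3, 37, 23, 37)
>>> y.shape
(37, 3)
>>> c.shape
(37,)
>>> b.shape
(37,)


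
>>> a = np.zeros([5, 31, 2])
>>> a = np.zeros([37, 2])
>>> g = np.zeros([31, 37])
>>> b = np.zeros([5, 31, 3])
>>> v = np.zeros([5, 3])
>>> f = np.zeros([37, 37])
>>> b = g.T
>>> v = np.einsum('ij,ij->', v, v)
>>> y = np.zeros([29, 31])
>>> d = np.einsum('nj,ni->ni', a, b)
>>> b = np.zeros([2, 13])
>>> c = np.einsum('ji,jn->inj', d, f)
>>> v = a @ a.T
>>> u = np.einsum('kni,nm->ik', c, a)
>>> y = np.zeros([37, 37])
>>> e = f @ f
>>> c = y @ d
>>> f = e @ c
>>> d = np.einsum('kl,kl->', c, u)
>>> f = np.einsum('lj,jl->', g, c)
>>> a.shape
(37, 2)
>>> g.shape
(31, 37)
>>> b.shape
(2, 13)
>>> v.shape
(37, 37)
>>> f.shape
()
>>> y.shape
(37, 37)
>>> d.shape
()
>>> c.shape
(37, 31)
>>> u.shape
(37, 31)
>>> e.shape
(37, 37)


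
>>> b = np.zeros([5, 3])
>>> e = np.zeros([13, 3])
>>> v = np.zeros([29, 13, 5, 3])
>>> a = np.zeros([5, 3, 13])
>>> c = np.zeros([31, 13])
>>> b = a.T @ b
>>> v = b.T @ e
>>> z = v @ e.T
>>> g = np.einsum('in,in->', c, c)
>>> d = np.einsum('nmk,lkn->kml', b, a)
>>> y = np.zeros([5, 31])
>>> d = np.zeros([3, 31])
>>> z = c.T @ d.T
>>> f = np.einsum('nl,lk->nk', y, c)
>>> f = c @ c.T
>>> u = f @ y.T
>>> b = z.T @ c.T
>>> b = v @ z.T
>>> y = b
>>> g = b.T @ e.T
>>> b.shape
(3, 3, 13)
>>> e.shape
(13, 3)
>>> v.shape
(3, 3, 3)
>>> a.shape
(5, 3, 13)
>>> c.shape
(31, 13)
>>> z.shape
(13, 3)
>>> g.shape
(13, 3, 13)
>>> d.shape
(3, 31)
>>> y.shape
(3, 3, 13)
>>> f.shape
(31, 31)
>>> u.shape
(31, 5)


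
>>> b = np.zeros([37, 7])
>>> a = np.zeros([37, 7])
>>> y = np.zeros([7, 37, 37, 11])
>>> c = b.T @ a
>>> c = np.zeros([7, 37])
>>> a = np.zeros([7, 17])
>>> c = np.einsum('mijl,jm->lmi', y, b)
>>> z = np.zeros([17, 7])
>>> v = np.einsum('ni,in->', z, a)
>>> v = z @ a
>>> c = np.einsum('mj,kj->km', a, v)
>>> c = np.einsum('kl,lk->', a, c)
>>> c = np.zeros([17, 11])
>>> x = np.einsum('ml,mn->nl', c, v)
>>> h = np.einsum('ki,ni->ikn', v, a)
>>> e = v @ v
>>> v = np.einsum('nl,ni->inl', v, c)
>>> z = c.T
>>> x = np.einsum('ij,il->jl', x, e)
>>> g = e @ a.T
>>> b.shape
(37, 7)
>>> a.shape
(7, 17)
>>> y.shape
(7, 37, 37, 11)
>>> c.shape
(17, 11)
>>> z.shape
(11, 17)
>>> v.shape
(11, 17, 17)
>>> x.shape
(11, 17)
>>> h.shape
(17, 17, 7)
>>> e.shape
(17, 17)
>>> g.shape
(17, 7)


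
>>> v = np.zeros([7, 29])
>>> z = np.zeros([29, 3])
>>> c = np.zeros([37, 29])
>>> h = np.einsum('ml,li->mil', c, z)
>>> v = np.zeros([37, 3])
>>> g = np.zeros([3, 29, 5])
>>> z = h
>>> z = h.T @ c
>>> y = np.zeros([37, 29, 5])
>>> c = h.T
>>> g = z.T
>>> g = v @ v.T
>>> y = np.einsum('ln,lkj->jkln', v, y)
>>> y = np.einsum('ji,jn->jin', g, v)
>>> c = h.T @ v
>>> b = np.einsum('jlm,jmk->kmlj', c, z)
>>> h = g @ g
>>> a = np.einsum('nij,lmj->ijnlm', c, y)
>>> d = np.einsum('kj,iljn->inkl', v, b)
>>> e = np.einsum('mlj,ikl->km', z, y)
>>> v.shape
(37, 3)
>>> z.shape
(29, 3, 29)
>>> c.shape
(29, 3, 3)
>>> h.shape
(37, 37)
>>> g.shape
(37, 37)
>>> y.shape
(37, 37, 3)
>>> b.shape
(29, 3, 3, 29)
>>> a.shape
(3, 3, 29, 37, 37)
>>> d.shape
(29, 29, 37, 3)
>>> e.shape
(37, 29)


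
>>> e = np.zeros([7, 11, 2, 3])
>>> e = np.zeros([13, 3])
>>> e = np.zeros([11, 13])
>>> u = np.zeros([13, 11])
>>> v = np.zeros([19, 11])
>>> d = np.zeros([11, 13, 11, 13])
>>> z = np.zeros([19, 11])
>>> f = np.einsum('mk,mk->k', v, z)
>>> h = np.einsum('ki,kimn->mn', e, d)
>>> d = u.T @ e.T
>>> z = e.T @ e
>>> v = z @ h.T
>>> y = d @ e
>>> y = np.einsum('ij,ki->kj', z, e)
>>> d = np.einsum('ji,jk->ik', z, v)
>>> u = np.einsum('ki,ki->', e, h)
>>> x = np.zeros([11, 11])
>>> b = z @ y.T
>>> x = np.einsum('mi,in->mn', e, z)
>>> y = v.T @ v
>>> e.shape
(11, 13)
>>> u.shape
()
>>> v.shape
(13, 11)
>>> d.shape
(13, 11)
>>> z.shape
(13, 13)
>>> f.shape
(11,)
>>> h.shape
(11, 13)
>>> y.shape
(11, 11)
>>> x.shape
(11, 13)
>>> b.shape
(13, 11)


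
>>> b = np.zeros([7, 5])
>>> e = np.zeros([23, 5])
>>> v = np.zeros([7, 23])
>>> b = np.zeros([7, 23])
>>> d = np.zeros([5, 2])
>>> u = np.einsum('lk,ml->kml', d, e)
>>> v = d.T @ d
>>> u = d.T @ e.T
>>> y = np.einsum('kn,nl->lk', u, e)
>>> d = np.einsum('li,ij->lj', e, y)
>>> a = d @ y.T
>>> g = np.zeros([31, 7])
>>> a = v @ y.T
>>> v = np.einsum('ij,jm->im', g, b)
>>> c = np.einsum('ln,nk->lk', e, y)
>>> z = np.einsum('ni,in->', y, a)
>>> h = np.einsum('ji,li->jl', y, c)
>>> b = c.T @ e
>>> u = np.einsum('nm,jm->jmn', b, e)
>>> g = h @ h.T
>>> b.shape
(2, 5)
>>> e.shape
(23, 5)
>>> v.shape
(31, 23)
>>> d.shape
(23, 2)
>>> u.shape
(23, 5, 2)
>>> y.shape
(5, 2)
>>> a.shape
(2, 5)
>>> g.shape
(5, 5)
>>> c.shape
(23, 2)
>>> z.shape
()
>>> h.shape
(5, 23)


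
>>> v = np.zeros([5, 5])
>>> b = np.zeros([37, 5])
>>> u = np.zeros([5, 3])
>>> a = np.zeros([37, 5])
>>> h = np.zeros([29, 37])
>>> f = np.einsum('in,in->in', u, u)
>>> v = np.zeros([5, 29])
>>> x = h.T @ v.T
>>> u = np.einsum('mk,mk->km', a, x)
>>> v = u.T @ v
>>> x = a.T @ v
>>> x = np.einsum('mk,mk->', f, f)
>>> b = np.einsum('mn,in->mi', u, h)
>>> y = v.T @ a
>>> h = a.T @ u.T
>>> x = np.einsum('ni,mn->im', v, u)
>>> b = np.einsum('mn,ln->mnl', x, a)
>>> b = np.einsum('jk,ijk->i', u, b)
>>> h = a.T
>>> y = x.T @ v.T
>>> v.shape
(37, 29)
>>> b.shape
(29,)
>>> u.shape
(5, 37)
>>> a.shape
(37, 5)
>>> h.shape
(5, 37)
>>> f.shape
(5, 3)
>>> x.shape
(29, 5)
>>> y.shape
(5, 37)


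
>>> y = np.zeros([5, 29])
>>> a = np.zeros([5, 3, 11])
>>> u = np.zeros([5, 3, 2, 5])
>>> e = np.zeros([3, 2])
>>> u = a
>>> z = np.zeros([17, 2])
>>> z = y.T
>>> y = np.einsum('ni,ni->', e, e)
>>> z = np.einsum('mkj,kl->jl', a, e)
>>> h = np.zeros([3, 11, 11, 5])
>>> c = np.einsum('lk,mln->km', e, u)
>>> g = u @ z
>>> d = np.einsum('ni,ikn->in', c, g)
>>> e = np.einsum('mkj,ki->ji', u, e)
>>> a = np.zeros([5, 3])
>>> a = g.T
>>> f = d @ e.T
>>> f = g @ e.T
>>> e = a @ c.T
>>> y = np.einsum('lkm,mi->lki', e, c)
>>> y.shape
(2, 3, 5)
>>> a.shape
(2, 3, 5)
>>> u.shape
(5, 3, 11)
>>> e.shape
(2, 3, 2)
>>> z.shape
(11, 2)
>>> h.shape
(3, 11, 11, 5)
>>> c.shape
(2, 5)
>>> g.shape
(5, 3, 2)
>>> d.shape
(5, 2)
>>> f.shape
(5, 3, 11)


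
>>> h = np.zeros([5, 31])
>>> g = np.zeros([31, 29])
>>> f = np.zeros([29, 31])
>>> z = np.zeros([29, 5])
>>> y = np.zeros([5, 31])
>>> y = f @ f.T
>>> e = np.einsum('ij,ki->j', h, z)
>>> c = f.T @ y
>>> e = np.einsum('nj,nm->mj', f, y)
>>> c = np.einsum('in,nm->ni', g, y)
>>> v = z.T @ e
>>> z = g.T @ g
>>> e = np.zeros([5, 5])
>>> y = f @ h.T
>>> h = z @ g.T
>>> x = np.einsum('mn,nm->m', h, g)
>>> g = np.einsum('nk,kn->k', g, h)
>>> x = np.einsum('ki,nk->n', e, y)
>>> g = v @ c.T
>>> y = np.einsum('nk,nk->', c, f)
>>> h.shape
(29, 31)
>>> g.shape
(5, 29)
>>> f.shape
(29, 31)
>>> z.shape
(29, 29)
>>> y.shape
()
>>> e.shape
(5, 5)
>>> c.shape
(29, 31)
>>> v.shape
(5, 31)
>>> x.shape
(29,)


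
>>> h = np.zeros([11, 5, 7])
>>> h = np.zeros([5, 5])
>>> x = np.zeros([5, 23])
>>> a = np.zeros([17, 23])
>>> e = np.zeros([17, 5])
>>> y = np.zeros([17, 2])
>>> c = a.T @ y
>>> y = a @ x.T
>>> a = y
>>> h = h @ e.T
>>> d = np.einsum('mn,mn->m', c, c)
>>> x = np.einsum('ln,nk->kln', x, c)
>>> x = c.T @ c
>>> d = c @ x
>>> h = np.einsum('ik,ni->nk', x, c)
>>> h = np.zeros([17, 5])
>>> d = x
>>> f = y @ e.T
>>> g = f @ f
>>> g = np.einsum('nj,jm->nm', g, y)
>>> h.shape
(17, 5)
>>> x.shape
(2, 2)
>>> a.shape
(17, 5)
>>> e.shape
(17, 5)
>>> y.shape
(17, 5)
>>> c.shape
(23, 2)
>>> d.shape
(2, 2)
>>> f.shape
(17, 17)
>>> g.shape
(17, 5)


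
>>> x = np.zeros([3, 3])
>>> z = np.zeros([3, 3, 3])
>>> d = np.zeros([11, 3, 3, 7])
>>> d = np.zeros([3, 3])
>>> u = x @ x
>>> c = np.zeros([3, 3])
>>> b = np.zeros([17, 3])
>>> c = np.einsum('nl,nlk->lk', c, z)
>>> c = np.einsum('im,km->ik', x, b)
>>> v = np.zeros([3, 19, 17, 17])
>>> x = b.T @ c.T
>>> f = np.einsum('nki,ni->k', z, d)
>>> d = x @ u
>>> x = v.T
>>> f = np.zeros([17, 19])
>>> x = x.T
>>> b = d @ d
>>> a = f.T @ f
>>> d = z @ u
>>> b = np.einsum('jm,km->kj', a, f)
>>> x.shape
(3, 19, 17, 17)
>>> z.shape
(3, 3, 3)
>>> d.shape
(3, 3, 3)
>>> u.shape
(3, 3)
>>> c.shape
(3, 17)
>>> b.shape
(17, 19)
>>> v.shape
(3, 19, 17, 17)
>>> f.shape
(17, 19)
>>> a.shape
(19, 19)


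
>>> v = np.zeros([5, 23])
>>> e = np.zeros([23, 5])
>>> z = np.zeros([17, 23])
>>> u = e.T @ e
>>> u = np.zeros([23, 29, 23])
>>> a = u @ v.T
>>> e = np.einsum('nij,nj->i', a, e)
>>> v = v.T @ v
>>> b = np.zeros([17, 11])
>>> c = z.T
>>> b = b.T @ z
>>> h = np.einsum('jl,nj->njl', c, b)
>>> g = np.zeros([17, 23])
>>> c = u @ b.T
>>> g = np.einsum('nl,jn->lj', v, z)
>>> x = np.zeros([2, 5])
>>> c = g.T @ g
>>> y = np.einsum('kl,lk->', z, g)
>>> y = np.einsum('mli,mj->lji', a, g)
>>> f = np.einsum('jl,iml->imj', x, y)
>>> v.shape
(23, 23)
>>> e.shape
(29,)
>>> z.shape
(17, 23)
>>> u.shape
(23, 29, 23)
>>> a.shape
(23, 29, 5)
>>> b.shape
(11, 23)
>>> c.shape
(17, 17)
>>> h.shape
(11, 23, 17)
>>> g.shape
(23, 17)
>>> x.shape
(2, 5)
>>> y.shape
(29, 17, 5)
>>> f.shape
(29, 17, 2)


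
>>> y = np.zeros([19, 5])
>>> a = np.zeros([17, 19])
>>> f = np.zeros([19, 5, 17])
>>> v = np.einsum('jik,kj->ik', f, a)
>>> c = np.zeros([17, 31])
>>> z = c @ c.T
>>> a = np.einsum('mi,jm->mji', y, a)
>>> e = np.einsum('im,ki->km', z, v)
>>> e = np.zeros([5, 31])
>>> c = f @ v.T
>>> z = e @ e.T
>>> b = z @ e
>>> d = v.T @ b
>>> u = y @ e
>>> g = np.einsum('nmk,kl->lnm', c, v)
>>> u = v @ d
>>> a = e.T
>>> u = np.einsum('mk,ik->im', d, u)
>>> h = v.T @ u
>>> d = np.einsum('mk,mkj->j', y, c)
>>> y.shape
(19, 5)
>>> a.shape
(31, 5)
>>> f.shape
(19, 5, 17)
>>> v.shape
(5, 17)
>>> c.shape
(19, 5, 5)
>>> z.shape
(5, 5)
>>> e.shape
(5, 31)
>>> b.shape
(5, 31)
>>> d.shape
(5,)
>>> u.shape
(5, 17)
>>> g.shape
(17, 19, 5)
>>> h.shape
(17, 17)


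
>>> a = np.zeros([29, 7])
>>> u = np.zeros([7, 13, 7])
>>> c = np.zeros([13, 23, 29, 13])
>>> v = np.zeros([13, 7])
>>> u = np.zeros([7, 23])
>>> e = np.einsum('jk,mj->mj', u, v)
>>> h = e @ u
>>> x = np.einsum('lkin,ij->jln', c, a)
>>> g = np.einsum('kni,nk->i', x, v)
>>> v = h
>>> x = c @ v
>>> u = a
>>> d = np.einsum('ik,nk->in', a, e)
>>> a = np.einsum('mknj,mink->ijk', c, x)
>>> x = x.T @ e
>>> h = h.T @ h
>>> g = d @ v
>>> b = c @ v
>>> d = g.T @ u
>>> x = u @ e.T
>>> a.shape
(23, 13, 23)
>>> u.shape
(29, 7)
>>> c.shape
(13, 23, 29, 13)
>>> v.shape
(13, 23)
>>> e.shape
(13, 7)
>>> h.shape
(23, 23)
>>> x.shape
(29, 13)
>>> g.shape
(29, 23)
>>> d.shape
(23, 7)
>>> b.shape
(13, 23, 29, 23)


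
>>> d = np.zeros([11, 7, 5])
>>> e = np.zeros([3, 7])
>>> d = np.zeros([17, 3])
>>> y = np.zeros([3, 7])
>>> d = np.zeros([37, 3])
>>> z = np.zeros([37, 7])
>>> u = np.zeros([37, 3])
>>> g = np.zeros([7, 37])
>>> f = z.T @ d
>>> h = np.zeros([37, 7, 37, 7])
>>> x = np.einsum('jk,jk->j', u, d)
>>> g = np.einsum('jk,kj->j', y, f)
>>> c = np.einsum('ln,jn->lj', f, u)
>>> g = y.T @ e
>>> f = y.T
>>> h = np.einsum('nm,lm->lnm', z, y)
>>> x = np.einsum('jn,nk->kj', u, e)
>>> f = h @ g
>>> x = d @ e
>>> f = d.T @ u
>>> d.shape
(37, 3)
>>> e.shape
(3, 7)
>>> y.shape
(3, 7)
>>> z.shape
(37, 7)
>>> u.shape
(37, 3)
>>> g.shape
(7, 7)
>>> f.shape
(3, 3)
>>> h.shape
(3, 37, 7)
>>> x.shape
(37, 7)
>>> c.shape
(7, 37)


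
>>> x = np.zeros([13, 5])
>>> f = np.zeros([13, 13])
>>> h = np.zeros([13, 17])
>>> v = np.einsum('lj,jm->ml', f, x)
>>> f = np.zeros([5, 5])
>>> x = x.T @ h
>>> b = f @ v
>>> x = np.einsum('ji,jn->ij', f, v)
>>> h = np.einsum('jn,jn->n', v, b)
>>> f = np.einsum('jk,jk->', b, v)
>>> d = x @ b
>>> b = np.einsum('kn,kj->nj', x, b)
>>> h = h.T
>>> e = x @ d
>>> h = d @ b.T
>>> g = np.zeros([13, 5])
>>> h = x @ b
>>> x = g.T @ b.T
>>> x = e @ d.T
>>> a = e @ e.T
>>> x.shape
(5, 5)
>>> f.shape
()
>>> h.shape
(5, 13)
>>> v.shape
(5, 13)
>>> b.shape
(5, 13)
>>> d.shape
(5, 13)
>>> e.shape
(5, 13)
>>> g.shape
(13, 5)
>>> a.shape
(5, 5)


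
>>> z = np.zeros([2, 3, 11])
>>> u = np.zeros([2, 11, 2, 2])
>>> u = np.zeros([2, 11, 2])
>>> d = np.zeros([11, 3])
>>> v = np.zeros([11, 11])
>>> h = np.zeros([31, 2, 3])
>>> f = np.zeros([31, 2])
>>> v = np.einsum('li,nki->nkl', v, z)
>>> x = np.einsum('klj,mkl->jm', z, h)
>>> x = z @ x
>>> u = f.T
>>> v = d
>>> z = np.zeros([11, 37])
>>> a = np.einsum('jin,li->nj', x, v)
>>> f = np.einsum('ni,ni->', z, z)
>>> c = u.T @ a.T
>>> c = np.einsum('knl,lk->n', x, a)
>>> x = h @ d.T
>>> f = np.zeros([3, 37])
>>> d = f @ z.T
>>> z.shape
(11, 37)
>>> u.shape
(2, 31)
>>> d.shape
(3, 11)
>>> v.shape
(11, 3)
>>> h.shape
(31, 2, 3)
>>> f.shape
(3, 37)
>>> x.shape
(31, 2, 11)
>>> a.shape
(31, 2)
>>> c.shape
(3,)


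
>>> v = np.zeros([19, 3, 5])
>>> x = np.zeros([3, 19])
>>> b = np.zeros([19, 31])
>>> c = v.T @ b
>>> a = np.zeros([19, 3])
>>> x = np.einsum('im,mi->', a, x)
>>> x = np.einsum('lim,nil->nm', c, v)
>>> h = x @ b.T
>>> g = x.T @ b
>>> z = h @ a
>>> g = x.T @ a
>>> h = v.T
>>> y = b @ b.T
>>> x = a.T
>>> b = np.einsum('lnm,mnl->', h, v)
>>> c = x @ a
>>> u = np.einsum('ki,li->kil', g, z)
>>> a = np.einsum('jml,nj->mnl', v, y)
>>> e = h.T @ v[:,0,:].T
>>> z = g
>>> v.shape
(19, 3, 5)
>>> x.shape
(3, 19)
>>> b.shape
()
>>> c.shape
(3, 3)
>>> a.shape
(3, 19, 5)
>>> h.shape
(5, 3, 19)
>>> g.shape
(31, 3)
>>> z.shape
(31, 3)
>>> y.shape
(19, 19)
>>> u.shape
(31, 3, 19)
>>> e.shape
(19, 3, 19)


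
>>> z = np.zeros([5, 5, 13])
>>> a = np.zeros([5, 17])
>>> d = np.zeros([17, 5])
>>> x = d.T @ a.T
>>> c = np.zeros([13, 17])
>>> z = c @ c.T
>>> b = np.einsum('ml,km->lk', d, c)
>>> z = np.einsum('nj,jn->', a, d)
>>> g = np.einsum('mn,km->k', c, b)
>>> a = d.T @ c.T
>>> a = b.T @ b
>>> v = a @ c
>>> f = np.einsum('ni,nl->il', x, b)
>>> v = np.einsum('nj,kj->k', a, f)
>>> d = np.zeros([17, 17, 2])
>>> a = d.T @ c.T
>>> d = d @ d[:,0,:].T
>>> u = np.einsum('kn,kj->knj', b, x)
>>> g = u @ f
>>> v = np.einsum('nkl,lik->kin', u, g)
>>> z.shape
()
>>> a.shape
(2, 17, 13)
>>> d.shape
(17, 17, 17)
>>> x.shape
(5, 5)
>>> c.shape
(13, 17)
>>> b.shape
(5, 13)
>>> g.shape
(5, 13, 13)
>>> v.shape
(13, 13, 5)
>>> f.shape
(5, 13)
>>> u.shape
(5, 13, 5)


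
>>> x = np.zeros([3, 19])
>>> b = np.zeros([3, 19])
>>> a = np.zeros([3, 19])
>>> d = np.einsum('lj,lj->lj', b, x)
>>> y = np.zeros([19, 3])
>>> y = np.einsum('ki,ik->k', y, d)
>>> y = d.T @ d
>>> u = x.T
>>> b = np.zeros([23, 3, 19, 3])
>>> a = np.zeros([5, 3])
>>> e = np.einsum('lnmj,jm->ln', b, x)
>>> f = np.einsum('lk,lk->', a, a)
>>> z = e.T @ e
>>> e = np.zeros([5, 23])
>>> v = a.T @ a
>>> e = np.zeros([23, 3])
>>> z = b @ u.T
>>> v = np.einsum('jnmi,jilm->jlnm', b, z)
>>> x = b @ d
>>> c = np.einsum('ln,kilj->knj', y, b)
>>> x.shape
(23, 3, 19, 19)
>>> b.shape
(23, 3, 19, 3)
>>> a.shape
(5, 3)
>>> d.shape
(3, 19)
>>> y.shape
(19, 19)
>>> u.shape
(19, 3)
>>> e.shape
(23, 3)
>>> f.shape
()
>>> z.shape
(23, 3, 19, 19)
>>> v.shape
(23, 19, 3, 19)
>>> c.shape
(23, 19, 3)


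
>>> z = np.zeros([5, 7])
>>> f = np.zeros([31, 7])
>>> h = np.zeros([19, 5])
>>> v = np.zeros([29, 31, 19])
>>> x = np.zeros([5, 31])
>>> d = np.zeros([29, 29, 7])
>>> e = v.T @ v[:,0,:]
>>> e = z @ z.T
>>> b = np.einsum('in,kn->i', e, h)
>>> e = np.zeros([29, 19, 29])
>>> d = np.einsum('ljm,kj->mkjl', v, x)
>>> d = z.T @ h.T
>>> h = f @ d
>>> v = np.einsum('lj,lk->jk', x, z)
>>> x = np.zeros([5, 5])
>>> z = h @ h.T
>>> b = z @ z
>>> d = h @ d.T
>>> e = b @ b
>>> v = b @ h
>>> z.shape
(31, 31)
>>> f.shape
(31, 7)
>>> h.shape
(31, 19)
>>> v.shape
(31, 19)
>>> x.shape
(5, 5)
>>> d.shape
(31, 7)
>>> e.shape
(31, 31)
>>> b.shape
(31, 31)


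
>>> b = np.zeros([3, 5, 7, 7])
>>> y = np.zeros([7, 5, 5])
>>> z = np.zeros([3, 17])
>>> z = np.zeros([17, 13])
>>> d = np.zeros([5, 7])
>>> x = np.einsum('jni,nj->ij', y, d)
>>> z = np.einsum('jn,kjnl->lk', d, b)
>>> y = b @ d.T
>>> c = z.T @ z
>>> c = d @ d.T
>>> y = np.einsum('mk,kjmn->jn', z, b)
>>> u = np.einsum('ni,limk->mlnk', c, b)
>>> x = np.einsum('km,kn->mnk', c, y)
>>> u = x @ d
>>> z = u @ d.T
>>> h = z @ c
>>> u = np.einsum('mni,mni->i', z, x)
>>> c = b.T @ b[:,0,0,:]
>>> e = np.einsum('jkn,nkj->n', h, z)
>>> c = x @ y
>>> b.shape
(3, 5, 7, 7)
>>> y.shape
(5, 7)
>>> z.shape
(5, 7, 5)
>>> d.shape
(5, 7)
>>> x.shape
(5, 7, 5)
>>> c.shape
(5, 7, 7)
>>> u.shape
(5,)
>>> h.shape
(5, 7, 5)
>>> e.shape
(5,)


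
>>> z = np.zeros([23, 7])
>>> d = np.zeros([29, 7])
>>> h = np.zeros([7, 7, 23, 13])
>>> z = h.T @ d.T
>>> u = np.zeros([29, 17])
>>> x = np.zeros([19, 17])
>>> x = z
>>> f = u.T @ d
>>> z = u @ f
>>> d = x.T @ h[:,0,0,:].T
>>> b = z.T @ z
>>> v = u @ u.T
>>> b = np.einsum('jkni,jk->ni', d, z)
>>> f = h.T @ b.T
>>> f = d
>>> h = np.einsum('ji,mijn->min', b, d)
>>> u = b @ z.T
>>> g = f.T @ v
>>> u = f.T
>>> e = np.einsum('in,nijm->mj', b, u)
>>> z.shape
(29, 7)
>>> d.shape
(29, 7, 23, 7)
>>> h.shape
(29, 7, 7)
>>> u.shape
(7, 23, 7, 29)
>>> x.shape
(13, 23, 7, 29)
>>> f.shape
(29, 7, 23, 7)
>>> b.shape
(23, 7)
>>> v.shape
(29, 29)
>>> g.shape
(7, 23, 7, 29)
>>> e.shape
(29, 7)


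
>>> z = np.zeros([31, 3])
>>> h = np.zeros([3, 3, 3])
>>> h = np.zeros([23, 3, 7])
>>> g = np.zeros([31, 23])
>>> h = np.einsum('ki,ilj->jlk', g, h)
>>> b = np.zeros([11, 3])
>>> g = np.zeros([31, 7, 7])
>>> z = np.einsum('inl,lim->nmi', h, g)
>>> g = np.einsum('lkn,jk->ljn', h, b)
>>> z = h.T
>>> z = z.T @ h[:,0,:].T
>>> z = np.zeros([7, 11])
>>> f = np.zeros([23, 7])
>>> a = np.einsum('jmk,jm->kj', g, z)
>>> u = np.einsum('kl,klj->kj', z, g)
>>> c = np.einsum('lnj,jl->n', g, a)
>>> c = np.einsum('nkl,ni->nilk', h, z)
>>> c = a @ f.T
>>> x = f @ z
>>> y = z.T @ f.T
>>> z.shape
(7, 11)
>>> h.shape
(7, 3, 31)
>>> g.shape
(7, 11, 31)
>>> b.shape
(11, 3)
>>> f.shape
(23, 7)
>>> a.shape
(31, 7)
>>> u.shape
(7, 31)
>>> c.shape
(31, 23)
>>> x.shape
(23, 11)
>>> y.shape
(11, 23)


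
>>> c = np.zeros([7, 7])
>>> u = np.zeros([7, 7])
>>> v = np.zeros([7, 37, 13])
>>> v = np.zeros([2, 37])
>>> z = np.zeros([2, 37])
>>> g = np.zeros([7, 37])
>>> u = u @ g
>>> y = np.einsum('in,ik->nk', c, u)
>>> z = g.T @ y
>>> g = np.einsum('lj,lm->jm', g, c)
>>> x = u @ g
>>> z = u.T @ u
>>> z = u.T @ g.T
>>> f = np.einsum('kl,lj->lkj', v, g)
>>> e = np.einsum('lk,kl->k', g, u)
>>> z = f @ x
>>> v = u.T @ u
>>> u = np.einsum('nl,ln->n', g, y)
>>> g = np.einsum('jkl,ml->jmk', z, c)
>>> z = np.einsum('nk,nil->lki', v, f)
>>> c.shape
(7, 7)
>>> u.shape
(37,)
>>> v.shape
(37, 37)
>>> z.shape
(7, 37, 2)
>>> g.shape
(37, 7, 2)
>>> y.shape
(7, 37)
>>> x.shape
(7, 7)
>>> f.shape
(37, 2, 7)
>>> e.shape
(7,)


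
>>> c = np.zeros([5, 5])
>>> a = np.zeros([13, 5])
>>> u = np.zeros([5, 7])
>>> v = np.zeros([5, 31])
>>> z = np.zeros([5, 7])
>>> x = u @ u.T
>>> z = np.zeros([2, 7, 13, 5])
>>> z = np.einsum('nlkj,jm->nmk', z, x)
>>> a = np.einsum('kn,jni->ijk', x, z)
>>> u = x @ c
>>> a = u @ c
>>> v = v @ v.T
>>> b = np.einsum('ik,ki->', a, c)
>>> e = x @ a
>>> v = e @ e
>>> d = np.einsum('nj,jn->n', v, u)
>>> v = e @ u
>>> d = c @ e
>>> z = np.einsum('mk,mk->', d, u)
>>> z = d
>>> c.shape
(5, 5)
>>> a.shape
(5, 5)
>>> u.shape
(5, 5)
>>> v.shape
(5, 5)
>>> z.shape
(5, 5)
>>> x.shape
(5, 5)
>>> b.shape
()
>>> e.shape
(5, 5)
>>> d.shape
(5, 5)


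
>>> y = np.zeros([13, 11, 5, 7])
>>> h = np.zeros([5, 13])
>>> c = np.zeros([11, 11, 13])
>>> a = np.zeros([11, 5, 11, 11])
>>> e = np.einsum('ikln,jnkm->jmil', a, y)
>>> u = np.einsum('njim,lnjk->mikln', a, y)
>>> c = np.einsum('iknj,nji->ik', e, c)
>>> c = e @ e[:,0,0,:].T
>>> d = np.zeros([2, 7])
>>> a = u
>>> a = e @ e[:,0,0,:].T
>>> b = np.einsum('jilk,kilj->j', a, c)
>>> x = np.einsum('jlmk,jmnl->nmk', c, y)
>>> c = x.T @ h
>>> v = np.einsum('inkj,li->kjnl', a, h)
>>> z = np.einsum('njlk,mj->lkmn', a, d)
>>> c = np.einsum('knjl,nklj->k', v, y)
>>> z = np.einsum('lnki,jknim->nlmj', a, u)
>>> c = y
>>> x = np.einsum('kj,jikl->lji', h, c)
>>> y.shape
(13, 11, 5, 7)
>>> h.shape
(5, 13)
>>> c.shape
(13, 11, 5, 7)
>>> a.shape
(13, 7, 11, 13)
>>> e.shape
(13, 7, 11, 11)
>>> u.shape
(11, 11, 7, 13, 11)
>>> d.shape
(2, 7)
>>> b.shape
(13,)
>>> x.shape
(7, 13, 11)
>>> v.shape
(11, 13, 7, 5)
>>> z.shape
(7, 13, 11, 11)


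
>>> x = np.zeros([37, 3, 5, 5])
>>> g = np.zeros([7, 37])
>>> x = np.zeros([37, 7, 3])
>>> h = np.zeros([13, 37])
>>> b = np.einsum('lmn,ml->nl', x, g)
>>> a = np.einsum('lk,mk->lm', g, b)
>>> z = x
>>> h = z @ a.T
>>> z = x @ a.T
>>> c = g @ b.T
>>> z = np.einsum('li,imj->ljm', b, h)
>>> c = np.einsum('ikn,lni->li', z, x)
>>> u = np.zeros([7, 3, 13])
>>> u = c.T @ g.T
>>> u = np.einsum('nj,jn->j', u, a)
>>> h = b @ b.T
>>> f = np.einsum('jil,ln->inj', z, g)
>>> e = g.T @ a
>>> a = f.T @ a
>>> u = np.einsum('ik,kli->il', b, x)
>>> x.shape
(37, 7, 3)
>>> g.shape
(7, 37)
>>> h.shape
(3, 3)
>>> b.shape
(3, 37)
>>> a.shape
(3, 37, 3)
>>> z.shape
(3, 7, 7)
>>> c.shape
(37, 3)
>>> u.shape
(3, 7)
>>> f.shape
(7, 37, 3)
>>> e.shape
(37, 3)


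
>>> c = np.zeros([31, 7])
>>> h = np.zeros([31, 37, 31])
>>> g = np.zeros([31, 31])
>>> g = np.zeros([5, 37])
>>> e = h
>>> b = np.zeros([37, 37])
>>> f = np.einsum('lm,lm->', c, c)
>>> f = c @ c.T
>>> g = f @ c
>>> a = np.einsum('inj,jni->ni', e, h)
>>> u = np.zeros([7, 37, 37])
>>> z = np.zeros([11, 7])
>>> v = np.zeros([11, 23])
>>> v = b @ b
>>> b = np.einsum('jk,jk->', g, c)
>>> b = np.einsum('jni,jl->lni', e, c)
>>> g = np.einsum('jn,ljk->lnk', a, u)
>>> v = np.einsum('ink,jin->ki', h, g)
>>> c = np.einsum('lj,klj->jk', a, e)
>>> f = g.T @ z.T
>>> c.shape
(31, 31)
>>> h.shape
(31, 37, 31)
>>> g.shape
(7, 31, 37)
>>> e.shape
(31, 37, 31)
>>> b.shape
(7, 37, 31)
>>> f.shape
(37, 31, 11)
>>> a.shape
(37, 31)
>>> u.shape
(7, 37, 37)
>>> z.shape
(11, 7)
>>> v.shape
(31, 31)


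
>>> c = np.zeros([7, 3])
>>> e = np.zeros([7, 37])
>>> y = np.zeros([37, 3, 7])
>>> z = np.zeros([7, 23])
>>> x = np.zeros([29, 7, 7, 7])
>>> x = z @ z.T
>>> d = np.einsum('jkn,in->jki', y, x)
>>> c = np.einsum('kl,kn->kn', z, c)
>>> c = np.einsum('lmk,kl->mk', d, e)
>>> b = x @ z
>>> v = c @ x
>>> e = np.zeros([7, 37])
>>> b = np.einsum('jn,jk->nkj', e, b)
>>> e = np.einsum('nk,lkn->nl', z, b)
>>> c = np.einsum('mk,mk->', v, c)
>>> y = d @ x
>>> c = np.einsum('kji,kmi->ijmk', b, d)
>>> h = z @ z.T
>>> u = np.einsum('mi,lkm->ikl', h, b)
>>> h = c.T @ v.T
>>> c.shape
(7, 23, 3, 37)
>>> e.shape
(7, 37)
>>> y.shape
(37, 3, 7)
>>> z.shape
(7, 23)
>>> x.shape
(7, 7)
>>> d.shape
(37, 3, 7)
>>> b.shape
(37, 23, 7)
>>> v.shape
(3, 7)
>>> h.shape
(37, 3, 23, 3)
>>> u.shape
(7, 23, 37)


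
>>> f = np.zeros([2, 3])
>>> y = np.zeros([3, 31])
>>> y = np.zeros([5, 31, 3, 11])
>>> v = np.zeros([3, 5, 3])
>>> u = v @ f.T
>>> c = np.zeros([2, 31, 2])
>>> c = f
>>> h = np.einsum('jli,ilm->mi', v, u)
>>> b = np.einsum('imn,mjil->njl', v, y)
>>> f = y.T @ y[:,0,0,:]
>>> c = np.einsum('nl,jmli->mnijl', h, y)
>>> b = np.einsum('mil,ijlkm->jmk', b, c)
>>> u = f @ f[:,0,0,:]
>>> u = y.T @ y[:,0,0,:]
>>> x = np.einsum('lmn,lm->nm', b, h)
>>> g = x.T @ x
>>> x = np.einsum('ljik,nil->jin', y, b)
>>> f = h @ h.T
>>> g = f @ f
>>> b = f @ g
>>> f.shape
(2, 2)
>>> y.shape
(5, 31, 3, 11)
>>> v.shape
(3, 5, 3)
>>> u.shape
(11, 3, 31, 11)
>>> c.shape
(31, 2, 11, 5, 3)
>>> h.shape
(2, 3)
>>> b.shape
(2, 2)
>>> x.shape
(31, 3, 2)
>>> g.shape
(2, 2)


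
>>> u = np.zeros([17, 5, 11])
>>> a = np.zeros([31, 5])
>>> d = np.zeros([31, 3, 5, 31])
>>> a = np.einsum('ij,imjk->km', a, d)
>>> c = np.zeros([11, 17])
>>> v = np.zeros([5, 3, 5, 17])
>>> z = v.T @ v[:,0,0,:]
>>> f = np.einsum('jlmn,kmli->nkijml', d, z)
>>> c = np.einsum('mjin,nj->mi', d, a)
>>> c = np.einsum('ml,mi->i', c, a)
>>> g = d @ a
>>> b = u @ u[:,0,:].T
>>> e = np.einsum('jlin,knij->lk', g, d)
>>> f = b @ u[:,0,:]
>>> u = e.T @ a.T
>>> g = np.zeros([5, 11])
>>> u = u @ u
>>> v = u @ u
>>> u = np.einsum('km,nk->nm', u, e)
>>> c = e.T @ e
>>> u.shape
(3, 31)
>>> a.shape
(31, 3)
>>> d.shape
(31, 3, 5, 31)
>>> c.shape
(31, 31)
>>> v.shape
(31, 31)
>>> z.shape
(17, 5, 3, 17)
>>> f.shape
(17, 5, 11)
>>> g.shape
(5, 11)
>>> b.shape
(17, 5, 17)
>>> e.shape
(3, 31)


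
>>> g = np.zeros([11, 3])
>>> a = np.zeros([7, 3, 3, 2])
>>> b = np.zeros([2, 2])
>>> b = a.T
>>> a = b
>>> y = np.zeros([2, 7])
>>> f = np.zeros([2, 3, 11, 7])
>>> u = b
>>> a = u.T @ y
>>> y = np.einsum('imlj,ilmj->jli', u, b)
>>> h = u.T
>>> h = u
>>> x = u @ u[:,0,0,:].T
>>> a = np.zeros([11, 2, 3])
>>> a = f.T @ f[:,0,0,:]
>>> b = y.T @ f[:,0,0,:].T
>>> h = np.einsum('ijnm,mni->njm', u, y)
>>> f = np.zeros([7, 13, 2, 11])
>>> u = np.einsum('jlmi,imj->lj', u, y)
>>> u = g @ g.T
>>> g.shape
(11, 3)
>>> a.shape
(7, 11, 3, 7)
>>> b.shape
(2, 3, 2)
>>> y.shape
(7, 3, 2)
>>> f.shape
(7, 13, 2, 11)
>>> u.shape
(11, 11)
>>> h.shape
(3, 3, 7)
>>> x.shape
(2, 3, 3, 2)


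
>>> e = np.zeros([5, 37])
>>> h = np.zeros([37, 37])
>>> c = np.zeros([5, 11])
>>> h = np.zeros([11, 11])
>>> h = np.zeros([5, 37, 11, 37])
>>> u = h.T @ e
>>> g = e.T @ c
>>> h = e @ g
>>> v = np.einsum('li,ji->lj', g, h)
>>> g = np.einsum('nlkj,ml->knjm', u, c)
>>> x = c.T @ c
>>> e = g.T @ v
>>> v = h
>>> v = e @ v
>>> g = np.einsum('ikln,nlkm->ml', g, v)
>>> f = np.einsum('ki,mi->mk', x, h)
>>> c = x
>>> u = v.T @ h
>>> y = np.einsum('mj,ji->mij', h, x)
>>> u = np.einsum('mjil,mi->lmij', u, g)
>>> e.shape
(5, 37, 37, 5)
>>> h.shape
(5, 11)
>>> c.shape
(11, 11)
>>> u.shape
(11, 11, 37, 37)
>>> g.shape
(11, 37)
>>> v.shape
(5, 37, 37, 11)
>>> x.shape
(11, 11)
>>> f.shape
(5, 11)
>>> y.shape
(5, 11, 11)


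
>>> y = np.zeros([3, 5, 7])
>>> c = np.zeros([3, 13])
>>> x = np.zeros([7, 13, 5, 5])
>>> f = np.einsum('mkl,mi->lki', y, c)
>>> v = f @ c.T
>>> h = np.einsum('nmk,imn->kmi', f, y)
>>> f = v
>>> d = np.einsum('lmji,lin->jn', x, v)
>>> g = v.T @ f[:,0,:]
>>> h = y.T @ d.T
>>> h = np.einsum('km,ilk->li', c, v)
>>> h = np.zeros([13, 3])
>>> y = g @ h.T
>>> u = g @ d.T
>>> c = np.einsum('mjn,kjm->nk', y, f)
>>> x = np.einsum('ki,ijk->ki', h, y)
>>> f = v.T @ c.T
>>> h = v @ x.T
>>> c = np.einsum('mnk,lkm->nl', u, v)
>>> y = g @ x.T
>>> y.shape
(3, 5, 13)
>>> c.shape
(5, 7)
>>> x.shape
(13, 3)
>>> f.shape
(3, 5, 13)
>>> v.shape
(7, 5, 3)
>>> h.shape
(7, 5, 13)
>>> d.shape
(5, 3)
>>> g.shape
(3, 5, 3)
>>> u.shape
(3, 5, 5)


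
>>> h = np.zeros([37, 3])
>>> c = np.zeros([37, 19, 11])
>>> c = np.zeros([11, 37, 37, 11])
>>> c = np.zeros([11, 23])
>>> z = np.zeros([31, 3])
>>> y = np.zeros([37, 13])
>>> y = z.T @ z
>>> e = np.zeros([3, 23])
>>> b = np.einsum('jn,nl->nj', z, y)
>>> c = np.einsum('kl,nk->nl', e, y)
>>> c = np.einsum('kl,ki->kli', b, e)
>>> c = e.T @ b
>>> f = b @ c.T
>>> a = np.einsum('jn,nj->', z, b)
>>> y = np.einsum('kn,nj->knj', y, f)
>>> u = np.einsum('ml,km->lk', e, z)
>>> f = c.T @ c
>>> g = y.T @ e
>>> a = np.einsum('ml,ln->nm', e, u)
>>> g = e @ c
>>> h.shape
(37, 3)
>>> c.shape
(23, 31)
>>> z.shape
(31, 3)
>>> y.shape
(3, 3, 23)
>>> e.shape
(3, 23)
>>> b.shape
(3, 31)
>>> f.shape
(31, 31)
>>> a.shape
(31, 3)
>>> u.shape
(23, 31)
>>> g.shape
(3, 31)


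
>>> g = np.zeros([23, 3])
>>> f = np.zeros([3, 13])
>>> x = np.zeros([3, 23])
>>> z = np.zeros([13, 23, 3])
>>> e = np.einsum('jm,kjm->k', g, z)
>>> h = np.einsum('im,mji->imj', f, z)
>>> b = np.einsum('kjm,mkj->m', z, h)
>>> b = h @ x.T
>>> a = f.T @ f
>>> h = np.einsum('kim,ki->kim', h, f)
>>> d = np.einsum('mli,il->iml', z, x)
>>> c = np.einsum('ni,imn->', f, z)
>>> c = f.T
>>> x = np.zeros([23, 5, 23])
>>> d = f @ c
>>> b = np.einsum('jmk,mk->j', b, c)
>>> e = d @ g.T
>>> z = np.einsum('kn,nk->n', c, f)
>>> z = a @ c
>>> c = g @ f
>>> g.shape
(23, 3)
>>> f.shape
(3, 13)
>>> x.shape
(23, 5, 23)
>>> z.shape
(13, 3)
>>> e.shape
(3, 23)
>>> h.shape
(3, 13, 23)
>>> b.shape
(3,)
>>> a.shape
(13, 13)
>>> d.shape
(3, 3)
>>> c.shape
(23, 13)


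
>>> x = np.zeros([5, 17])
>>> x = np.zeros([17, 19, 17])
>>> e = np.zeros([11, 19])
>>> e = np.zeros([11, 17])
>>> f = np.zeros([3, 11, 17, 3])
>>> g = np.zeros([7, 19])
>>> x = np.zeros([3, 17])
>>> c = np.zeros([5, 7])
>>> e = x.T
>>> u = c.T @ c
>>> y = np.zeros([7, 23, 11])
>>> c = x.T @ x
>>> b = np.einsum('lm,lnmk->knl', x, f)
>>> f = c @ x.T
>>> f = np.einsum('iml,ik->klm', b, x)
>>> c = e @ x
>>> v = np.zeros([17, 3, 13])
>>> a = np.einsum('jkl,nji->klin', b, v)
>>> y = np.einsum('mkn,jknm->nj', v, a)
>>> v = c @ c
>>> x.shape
(3, 17)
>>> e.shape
(17, 3)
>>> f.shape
(17, 3, 11)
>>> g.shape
(7, 19)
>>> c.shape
(17, 17)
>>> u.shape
(7, 7)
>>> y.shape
(13, 11)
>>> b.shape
(3, 11, 3)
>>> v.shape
(17, 17)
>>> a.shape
(11, 3, 13, 17)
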